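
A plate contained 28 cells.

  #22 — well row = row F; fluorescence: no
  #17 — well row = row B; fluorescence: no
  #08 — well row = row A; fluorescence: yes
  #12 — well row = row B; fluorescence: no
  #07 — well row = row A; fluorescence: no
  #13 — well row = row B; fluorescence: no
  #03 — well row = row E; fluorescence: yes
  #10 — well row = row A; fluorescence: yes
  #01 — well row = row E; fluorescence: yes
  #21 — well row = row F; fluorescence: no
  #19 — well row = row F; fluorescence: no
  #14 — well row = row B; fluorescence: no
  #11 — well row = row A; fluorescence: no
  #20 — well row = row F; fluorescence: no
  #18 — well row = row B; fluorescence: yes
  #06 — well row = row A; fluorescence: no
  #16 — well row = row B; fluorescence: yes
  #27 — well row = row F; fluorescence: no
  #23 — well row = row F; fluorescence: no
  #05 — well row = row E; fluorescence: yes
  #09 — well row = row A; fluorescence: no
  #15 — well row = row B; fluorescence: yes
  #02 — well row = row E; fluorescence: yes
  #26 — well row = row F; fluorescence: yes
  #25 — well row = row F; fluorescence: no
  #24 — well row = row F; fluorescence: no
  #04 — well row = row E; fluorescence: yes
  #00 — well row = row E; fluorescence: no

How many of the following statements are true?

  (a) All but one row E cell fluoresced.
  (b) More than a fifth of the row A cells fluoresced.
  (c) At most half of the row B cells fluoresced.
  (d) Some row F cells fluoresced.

4

(a) row E: |A| = 6, |A ∩ B| = 5; needs |A ∖ B| = 1 — true.
(b) row A: |A| = 6, |A ∩ B| = 2; needs |A ∩ B| / |A| > 1/5 — true.
(c) row B: |A| = 7, |A ∩ B| = 3; needs |A ∩ B| ≤ |A ∖ B| — true.
(d) row F: |A| = 9, |A ∩ B| = 1; needs A ∩ B ≠ ∅ (|A ∩ B| ≥ 1) — true.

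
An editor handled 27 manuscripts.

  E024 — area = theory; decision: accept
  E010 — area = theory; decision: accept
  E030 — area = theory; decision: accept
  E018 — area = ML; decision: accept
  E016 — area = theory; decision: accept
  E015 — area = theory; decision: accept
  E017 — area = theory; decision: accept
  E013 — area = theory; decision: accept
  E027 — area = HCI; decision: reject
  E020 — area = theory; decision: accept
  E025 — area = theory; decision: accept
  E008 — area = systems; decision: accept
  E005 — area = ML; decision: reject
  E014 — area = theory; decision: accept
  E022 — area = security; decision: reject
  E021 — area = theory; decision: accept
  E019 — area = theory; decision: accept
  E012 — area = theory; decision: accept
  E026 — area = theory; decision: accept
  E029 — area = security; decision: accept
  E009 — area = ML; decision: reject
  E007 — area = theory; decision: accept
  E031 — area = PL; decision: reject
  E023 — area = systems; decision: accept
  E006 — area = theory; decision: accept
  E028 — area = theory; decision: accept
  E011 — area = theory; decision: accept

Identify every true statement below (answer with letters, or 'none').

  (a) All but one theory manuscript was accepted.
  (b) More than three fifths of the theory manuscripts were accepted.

(b)

|A| = 18, |A ∩ B| = 18, |A ∖ B| = 0.
(a) |A ∖ B| = 1: fails.
(b) |A ∩ B| / |A| > 3/5: holds.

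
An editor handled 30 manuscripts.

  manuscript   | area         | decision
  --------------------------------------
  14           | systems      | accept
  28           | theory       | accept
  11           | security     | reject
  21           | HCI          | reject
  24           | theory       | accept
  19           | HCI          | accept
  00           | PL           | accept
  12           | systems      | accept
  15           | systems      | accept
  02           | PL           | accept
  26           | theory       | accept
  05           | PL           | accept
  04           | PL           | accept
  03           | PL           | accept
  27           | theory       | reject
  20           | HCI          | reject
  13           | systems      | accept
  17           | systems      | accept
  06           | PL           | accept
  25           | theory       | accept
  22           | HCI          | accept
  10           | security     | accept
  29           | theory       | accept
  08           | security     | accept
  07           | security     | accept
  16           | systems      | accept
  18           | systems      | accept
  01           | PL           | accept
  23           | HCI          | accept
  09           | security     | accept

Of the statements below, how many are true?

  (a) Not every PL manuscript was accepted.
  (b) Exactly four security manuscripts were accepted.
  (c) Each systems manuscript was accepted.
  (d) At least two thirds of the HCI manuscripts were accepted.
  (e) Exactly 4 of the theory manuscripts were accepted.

(a) PL: |A| = 7, |A ∩ B| = 7; needs A ⊄ B (|A ∖ B| ≥ 1) — false.
(b) security: |A| = 5, |A ∩ B| = 4; needs |A ∩ B| = 4 — true.
(c) systems: |A| = 7, |A ∩ B| = 7; needs A ⊆ B, i.e. every element of A is in B (|A ∖ B| = 0) — true.
(d) HCI: |A| = 5, |A ∩ B| = 3; needs |A ∩ B| / |A| ≥ 2/3 — false.
(e) theory: |A| = 6, |A ∩ B| = 5; needs |A ∩ B| = 4 — false.

2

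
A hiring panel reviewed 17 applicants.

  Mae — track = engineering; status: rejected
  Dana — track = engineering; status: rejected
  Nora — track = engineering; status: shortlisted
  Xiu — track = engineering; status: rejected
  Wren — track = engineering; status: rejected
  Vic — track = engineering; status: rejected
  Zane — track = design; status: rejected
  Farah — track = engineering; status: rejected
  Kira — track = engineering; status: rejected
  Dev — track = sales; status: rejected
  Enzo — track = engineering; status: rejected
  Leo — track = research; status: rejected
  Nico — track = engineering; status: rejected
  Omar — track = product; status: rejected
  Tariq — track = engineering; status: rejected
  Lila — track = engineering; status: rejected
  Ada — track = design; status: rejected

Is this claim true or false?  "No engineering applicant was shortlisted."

The determiner here denotes the relation: A ∩ B = ∅ (|A ∩ B| = 0).
A (the restrictor) = {Mae, Dana, Nora, Xiu, Wren, Vic, Farah, Kira, Enzo, Nico, Tariq, Lila}, |A| = 12.
A ∩ B = {Nora}, so |A ∩ B| = 1.
So the statement is false.

False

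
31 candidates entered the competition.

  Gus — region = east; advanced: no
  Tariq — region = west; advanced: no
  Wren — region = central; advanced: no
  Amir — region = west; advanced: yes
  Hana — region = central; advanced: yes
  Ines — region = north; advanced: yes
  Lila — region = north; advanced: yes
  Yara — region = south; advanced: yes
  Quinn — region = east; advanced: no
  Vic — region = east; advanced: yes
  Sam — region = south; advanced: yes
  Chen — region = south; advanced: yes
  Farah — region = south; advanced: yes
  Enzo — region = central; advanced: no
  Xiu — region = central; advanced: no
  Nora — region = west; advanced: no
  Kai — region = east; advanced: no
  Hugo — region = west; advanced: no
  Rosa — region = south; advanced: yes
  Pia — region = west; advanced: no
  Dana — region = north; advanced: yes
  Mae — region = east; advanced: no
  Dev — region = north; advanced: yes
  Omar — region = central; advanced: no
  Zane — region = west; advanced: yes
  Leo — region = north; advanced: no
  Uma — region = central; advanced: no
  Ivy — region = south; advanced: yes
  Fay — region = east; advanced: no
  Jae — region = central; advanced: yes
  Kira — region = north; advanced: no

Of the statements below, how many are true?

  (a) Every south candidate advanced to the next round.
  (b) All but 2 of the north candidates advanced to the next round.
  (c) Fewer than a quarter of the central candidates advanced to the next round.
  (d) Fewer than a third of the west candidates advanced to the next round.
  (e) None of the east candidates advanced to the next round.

2

(a) south: |A| = 6, |A ∩ B| = 6; needs A ⊆ B, i.e. every element of A is in B (|A ∖ B| = 0) — true.
(b) north: |A| = 6, |A ∩ B| = 4; needs |A ∖ B| = 2 — true.
(c) central: |A| = 7, |A ∩ B| = 2; needs |A ∩ B| / |A| < 1/4 — false.
(d) west: |A| = 6, |A ∩ B| = 2; needs |A ∩ B| / |A| < 1/3 — false.
(e) east: |A| = 6, |A ∩ B| = 1; needs A ∩ B = ∅ (|A ∩ B| = 0) — false.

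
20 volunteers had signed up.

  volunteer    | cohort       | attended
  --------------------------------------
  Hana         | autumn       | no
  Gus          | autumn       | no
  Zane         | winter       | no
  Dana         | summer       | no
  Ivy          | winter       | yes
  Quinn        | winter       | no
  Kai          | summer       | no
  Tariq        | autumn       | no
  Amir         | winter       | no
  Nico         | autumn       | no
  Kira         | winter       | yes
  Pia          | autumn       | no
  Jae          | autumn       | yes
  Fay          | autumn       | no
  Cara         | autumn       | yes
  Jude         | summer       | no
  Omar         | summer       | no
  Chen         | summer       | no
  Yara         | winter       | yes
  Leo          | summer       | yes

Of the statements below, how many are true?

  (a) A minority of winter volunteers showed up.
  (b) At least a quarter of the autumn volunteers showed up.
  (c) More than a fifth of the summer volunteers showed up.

(a) winter: |A| = 6, |A ∩ B| = 3; needs |A ∩ B| < |A ∖ B| — false.
(b) autumn: |A| = 8, |A ∩ B| = 2; needs |A ∩ B| / |A| ≥ 1/4 — true.
(c) summer: |A| = 6, |A ∩ B| = 1; needs |A ∩ B| / |A| > 1/5 — false.

1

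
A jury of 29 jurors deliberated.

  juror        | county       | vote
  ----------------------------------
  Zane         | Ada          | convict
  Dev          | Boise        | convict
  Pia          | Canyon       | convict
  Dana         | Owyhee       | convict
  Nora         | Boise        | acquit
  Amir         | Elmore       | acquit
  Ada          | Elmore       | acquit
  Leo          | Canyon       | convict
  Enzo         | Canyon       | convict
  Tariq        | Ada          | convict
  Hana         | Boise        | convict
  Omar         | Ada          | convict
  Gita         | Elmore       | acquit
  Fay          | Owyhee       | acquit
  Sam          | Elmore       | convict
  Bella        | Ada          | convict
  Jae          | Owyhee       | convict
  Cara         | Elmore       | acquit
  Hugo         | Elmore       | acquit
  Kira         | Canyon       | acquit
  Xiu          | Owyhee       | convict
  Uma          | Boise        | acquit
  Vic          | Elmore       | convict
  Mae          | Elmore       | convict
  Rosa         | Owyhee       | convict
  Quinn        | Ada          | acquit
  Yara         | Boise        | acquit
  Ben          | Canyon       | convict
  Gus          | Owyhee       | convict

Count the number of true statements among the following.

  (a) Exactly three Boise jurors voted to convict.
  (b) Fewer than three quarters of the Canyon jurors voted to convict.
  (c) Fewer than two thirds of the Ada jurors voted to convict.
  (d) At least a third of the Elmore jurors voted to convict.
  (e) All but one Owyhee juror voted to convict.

2

(a) Boise: |A| = 5, |A ∩ B| = 2; needs |A ∩ B| = 3 — false.
(b) Canyon: |A| = 5, |A ∩ B| = 4; needs |A ∩ B| / |A| < 3/4 — false.
(c) Ada: |A| = 5, |A ∩ B| = 4; needs |A ∩ B| / |A| < 2/3 — false.
(d) Elmore: |A| = 8, |A ∩ B| = 3; needs |A ∩ B| / |A| ≥ 1/3 — true.
(e) Owyhee: |A| = 6, |A ∩ B| = 5; needs |A ∖ B| = 1 — true.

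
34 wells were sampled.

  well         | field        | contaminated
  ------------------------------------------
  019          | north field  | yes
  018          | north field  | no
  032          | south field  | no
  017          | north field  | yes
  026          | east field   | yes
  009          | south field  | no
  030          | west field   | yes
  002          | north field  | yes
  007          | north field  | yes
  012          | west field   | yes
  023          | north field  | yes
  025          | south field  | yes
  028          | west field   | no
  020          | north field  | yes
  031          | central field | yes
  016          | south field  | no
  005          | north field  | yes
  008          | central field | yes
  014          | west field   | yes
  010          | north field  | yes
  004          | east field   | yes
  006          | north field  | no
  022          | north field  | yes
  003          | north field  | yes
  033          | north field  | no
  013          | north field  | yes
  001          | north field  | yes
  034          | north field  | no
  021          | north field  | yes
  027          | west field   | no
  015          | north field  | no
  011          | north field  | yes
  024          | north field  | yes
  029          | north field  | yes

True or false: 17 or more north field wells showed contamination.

False

The determiner here denotes the relation: |A ∩ B| ≥ 17.
|A| = 21, |A ∩ B| = 16, |A ∖ B| = 5.
|A ∩ B| = 16, so the statement is false.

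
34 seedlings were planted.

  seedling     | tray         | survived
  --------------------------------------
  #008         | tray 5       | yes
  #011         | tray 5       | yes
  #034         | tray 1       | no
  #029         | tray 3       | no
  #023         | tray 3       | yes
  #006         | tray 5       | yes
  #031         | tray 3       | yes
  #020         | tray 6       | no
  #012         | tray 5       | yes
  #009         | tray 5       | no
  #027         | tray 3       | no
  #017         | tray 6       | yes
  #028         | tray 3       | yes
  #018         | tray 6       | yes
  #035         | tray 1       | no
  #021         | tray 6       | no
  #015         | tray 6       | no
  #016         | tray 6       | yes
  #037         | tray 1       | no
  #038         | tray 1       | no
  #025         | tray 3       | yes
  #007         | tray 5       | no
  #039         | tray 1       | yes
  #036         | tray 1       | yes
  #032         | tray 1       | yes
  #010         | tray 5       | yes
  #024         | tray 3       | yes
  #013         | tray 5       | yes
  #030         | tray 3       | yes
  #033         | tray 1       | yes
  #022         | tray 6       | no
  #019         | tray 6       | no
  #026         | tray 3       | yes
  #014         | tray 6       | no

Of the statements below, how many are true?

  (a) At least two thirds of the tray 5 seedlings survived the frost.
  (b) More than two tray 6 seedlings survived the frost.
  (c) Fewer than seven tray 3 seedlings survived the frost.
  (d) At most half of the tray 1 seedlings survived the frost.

3

(a) tray 5: |A| = 8, |A ∩ B| = 6; needs |A ∩ B| / |A| ≥ 2/3 — true.
(b) tray 6: |A| = 9, |A ∩ B| = 3; needs |A ∩ B| > 2 — true.
(c) tray 3: |A| = 9, |A ∩ B| = 7; needs |A ∩ B| < 7 — false.
(d) tray 1: |A| = 8, |A ∩ B| = 4; needs |A ∩ B| ≤ |A ∖ B| — true.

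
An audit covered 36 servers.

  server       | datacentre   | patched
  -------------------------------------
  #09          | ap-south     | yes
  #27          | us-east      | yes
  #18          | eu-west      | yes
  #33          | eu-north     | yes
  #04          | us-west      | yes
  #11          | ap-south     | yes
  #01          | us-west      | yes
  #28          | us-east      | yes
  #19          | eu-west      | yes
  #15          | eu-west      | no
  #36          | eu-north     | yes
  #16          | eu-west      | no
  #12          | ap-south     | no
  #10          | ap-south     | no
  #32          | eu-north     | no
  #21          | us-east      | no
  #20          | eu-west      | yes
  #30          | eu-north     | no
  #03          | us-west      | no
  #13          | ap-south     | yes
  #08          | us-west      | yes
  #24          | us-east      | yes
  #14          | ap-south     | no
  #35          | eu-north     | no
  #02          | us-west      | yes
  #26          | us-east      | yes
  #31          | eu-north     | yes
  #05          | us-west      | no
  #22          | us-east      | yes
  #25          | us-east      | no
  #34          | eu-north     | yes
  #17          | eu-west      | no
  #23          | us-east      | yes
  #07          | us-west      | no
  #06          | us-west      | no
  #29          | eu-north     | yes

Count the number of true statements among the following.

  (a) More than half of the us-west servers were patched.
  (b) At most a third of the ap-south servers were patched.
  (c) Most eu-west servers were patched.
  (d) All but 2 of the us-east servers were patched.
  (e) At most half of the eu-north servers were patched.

1

(a) us-west: |A| = 8, |A ∩ B| = 4; needs |A ∩ B| > |A ∖ B| — false.
(b) ap-south: |A| = 6, |A ∩ B| = 3; needs |A ∩ B| / |A| ≤ 1/3 — false.
(c) eu-west: |A| = 6, |A ∩ B| = 3; needs |A ∩ B| > |A ∖ B| — false.
(d) us-east: |A| = 8, |A ∩ B| = 6; needs |A ∖ B| = 2 — true.
(e) eu-north: |A| = 8, |A ∩ B| = 5; needs |A ∩ B| ≤ |A ∖ B| — false.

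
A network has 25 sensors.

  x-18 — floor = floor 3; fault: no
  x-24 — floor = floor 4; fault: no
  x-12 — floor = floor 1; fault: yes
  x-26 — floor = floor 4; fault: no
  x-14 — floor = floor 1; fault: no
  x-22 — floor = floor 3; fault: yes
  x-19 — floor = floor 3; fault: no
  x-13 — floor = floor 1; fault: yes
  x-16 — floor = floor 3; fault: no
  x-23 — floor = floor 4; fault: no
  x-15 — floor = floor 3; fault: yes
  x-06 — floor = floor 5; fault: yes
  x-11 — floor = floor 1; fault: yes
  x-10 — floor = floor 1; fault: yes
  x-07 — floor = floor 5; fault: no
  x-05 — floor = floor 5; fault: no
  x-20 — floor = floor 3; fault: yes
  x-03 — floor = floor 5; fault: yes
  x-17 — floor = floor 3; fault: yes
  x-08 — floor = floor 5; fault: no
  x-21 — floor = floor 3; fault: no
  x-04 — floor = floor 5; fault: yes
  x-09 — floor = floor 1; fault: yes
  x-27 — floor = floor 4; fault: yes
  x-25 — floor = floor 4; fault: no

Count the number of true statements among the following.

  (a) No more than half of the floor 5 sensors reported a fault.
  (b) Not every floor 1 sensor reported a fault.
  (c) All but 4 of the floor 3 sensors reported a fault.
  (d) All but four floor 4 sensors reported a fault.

4

(a) floor 5: |A| = 6, |A ∩ B| = 3; needs |A ∩ B| ≤ |A ∖ B| — true.
(b) floor 1: |A| = 6, |A ∩ B| = 5; needs A ⊄ B (|A ∖ B| ≥ 1) — true.
(c) floor 3: |A| = 8, |A ∩ B| = 4; needs |A ∖ B| = 4 — true.
(d) floor 4: |A| = 5, |A ∩ B| = 1; needs |A ∖ B| = 4 — true.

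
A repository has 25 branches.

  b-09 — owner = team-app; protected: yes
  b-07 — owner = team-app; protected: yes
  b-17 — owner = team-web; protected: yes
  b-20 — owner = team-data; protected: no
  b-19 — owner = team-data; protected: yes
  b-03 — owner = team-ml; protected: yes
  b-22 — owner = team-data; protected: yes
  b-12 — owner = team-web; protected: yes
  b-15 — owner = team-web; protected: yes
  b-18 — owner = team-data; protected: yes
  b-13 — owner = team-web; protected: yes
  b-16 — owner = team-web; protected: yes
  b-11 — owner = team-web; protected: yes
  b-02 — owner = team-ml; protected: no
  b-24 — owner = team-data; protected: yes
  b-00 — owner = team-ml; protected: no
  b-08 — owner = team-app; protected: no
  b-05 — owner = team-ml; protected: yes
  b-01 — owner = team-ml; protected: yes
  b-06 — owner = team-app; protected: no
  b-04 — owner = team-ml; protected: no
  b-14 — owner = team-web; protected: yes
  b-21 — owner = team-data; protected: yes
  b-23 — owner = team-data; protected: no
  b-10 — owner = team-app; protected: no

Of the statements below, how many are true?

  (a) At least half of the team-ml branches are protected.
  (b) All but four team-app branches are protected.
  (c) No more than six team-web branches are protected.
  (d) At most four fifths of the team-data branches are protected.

2

(a) team-ml: |A| = 6, |A ∩ B| = 3; needs |A ∩ B| ≥ |A ∖ B| — true.
(b) team-app: |A| = 5, |A ∩ B| = 2; needs |A ∖ B| = 4 — false.
(c) team-web: |A| = 7, |A ∩ B| = 7; needs |A ∩ B| ≤ 6 — false.
(d) team-data: |A| = 7, |A ∩ B| = 5; needs |A ∩ B| / |A| ≤ 4/5 — true.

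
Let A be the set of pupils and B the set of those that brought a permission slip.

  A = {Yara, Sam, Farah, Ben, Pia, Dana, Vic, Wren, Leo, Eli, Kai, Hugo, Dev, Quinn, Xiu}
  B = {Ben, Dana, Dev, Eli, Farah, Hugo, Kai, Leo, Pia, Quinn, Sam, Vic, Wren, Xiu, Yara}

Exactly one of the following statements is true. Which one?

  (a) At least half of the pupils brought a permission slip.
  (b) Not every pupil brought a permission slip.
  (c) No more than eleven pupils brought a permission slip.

(a)

|A| = 15, |A ∩ B| = 15, |A ∖ B| = 0.
(a) requires |A ∩ B| ≥ |A ∖ B|: true.
(b) requires A ⊄ B (|A ∖ B| ≥ 1): false.
(c) requires |A ∩ B| ≤ 11: false.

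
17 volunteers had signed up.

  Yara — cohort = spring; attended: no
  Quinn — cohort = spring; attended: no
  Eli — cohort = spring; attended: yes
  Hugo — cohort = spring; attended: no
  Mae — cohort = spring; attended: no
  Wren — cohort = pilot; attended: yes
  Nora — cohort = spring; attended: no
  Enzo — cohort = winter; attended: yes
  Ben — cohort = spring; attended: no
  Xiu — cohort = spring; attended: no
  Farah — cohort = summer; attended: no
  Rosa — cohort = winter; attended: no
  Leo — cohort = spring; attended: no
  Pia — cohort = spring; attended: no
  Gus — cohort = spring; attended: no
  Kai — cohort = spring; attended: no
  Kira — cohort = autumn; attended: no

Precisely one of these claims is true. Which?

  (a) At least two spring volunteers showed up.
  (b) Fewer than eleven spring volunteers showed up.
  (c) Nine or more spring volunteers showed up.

|A| = 12, |A ∩ B| = 1, |A ∖ B| = 11.
(a) requires |A ∩ B| ≥ 2: false.
(b) requires |A ∩ B| < 11: true.
(c) requires |A ∩ B| ≥ 9: false.

(b)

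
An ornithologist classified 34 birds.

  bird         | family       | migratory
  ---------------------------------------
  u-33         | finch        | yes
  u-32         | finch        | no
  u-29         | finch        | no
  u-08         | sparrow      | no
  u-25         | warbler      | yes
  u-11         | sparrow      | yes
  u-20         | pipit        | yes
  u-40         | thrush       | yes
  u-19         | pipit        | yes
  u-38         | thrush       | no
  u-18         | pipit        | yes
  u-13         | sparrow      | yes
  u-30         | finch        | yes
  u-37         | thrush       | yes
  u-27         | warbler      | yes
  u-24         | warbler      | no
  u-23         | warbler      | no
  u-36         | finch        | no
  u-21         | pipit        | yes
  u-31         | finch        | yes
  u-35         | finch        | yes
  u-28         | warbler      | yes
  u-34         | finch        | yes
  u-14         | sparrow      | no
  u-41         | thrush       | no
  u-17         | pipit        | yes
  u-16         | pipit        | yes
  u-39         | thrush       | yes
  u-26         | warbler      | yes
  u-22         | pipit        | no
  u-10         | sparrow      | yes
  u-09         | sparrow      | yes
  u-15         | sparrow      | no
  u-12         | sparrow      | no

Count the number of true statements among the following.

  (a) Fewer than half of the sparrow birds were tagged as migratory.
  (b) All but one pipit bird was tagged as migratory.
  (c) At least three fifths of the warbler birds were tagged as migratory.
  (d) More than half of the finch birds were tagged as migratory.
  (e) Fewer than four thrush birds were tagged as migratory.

(a) sparrow: |A| = 8, |A ∩ B| = 4; needs |A ∩ B| < |A ∖ B| — false.
(b) pipit: |A| = 7, |A ∩ B| = 6; needs |A ∖ B| = 1 — true.
(c) warbler: |A| = 6, |A ∩ B| = 4; needs |A ∩ B| / |A| ≥ 3/5 — true.
(d) finch: |A| = 8, |A ∩ B| = 5; needs |A ∩ B| > |A ∖ B| — true.
(e) thrush: |A| = 5, |A ∩ B| = 3; needs |A ∩ B| < 4 — true.

4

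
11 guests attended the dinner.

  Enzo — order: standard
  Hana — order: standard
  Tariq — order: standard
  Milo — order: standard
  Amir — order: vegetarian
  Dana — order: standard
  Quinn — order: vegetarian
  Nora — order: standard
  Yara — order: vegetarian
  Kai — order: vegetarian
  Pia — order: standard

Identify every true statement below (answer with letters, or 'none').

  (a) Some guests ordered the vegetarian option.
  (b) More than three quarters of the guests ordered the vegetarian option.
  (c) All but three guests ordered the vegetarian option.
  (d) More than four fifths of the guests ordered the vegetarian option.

(a)

|A| = 11, |A ∩ B| = 4, |A ∖ B| = 7.
(a) A ∩ B ≠ ∅ (|A ∩ B| ≥ 1): holds.
(b) |A ∩ B| / |A| > 3/4: fails.
(c) |A ∖ B| = 3: fails.
(d) |A ∩ B| / |A| > 4/5: fails.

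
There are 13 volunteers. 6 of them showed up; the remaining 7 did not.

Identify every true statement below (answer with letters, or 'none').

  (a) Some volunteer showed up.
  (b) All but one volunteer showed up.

(a)

|A| = 13, |A ∩ B| = 6, |A ∖ B| = 7.
(a) A ∩ B ≠ ∅ (|A ∩ B| ≥ 1): holds.
(b) |A ∖ B| = 1: fails.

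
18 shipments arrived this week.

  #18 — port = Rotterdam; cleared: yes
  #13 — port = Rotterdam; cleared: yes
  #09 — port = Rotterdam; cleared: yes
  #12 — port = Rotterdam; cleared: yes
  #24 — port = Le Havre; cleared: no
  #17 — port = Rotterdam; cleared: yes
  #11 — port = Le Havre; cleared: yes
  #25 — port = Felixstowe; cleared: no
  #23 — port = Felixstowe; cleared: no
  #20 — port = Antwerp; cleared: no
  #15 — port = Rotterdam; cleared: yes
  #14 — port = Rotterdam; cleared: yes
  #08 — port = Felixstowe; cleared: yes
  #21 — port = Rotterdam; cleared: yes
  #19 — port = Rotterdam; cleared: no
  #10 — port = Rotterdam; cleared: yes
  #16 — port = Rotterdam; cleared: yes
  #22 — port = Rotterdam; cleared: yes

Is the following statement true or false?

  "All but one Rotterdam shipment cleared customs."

True

The determiner here denotes the relation: |A ∖ B| = 1.
A (the restrictor) = {#18, #13, #09, #12, #17, #15, #14, #21, #19, #10, #16, #22}, |A| = 12.
A ∖ B = {#19}, so |A ∖ B| = 1.
|A ∖ B| = 1, so the statement is true.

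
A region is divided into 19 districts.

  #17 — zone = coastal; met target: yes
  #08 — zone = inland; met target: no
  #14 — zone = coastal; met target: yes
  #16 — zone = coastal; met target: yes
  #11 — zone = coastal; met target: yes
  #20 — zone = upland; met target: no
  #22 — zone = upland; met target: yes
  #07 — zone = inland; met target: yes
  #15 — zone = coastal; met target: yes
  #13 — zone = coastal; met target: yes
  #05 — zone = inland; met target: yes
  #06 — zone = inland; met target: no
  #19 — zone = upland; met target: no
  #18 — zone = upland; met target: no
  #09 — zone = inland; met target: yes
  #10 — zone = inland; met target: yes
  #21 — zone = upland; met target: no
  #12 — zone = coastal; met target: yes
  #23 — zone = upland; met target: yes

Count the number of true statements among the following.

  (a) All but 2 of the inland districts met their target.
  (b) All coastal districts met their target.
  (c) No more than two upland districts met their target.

3

(a) inland: |A| = 6, |A ∩ B| = 4; needs |A ∖ B| = 2 — true.
(b) coastal: |A| = 7, |A ∩ B| = 7; needs A ⊆ B, i.e. every element of A is in B (|A ∖ B| = 0) — true.
(c) upland: |A| = 6, |A ∩ B| = 2; needs |A ∩ B| ≤ 2 — true.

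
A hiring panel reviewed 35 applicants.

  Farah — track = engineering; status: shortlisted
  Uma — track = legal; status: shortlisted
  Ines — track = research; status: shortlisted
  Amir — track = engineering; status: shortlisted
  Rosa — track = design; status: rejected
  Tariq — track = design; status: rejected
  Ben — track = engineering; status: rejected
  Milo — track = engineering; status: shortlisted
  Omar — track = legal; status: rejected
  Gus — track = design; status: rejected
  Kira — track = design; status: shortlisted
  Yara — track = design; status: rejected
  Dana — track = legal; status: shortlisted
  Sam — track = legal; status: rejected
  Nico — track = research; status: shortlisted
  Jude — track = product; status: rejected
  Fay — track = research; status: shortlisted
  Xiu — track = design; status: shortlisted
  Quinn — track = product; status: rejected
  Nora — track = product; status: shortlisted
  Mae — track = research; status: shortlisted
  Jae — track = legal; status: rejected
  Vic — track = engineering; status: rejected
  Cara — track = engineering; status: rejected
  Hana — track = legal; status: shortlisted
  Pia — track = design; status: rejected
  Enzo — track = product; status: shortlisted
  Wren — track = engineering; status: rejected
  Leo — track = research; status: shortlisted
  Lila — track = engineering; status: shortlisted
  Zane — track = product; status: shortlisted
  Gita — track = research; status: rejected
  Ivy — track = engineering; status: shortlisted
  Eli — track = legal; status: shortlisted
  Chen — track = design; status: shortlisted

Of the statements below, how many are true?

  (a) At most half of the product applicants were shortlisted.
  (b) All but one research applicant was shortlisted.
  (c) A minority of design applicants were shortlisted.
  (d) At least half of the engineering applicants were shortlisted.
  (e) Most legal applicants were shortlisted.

(a) product: |A| = 5, |A ∩ B| = 3; needs |A ∩ B| ≤ |A ∖ B| — false.
(b) research: |A| = 6, |A ∩ B| = 5; needs |A ∖ B| = 1 — true.
(c) design: |A| = 8, |A ∩ B| = 3; needs |A ∩ B| < |A ∖ B| — true.
(d) engineering: |A| = 9, |A ∩ B| = 5; needs |A ∩ B| ≥ |A ∖ B| — true.
(e) legal: |A| = 7, |A ∩ B| = 4; needs |A ∩ B| > |A ∖ B| — true.

4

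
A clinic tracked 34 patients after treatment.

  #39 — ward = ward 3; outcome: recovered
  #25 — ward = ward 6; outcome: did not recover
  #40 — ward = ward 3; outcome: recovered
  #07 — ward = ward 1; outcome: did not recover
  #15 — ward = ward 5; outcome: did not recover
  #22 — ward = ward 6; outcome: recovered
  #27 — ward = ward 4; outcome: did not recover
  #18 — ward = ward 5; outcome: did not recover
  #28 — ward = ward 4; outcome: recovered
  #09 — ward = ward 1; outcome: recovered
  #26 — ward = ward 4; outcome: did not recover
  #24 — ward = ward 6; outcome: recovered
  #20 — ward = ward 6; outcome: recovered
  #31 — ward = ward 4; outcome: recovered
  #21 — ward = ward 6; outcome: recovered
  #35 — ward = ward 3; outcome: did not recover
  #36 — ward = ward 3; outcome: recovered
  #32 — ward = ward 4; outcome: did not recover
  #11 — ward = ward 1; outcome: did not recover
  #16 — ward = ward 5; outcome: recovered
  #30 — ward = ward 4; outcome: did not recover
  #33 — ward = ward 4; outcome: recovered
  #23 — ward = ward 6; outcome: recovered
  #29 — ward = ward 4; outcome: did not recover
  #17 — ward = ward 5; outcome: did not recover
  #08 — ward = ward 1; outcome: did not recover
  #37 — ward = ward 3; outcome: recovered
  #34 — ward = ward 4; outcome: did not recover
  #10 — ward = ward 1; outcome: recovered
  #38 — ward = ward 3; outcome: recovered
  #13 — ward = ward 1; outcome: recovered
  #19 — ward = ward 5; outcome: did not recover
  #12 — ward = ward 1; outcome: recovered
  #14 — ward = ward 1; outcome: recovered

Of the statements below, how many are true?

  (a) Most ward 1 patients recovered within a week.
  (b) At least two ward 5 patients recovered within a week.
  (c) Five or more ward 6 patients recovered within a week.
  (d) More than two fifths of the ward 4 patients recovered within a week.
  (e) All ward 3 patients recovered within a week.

2

(a) ward 1: |A| = 8, |A ∩ B| = 5; needs |A ∩ B| > |A ∖ B| — true.
(b) ward 5: |A| = 5, |A ∩ B| = 1; needs |A ∩ B| ≥ 2 — false.
(c) ward 6: |A| = 6, |A ∩ B| = 5; needs |A ∩ B| ≥ 5 — true.
(d) ward 4: |A| = 9, |A ∩ B| = 3; needs |A ∩ B| / |A| > 2/5 — false.
(e) ward 3: |A| = 6, |A ∩ B| = 5; needs A ⊆ B, i.e. every element of A is in B (|A ∖ B| = 0) — false.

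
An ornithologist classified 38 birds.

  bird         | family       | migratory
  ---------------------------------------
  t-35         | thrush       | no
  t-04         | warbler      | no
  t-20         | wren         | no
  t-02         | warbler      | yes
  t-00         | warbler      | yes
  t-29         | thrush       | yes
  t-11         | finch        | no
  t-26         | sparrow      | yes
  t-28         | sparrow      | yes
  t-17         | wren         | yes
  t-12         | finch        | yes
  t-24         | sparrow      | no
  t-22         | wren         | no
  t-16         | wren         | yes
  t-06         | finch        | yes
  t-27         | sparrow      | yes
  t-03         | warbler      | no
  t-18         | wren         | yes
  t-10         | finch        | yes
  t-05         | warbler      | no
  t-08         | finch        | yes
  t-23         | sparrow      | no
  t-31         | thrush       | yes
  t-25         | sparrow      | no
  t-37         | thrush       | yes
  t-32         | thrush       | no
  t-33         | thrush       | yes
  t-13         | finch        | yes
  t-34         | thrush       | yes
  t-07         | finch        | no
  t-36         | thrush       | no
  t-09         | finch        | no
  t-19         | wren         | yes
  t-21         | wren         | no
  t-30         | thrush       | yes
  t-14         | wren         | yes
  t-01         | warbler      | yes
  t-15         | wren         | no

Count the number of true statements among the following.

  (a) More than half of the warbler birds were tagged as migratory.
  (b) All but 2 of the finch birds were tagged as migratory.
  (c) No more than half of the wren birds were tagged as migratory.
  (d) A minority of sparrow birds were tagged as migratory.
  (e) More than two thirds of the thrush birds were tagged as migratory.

(a) warbler: |A| = 6, |A ∩ B| = 3; needs |A ∩ B| > |A ∖ B| — false.
(b) finch: |A| = 8, |A ∩ B| = 5; needs |A ∖ B| = 2 — false.
(c) wren: |A| = 9, |A ∩ B| = 5; needs |A ∩ B| ≤ |A ∖ B| — false.
(d) sparrow: |A| = 6, |A ∩ B| = 3; needs |A ∩ B| < |A ∖ B| — false.
(e) thrush: |A| = 9, |A ∩ B| = 6; needs |A ∩ B| / |A| > 2/3 — false.

0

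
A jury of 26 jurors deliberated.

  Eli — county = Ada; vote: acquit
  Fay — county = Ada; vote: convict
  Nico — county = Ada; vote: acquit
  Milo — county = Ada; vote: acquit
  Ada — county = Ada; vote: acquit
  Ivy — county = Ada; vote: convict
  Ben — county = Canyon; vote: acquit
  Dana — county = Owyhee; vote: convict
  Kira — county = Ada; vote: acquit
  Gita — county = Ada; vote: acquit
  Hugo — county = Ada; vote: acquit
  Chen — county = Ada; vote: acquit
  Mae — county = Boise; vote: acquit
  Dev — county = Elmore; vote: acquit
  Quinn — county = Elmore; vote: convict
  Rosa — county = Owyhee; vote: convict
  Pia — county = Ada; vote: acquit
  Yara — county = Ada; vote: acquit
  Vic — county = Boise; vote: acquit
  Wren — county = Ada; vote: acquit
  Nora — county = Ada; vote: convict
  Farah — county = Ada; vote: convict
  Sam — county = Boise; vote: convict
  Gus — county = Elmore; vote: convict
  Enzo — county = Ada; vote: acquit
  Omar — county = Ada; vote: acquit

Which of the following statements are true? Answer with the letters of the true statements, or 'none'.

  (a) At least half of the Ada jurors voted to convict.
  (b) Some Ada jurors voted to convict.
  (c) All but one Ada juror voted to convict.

(b)

|A| = 17, |A ∩ B| = 4, |A ∖ B| = 13.
(a) |A ∩ B| ≥ |A ∖ B|: fails.
(b) A ∩ B ≠ ∅ (|A ∩ B| ≥ 1): holds.
(c) |A ∖ B| = 1: fails.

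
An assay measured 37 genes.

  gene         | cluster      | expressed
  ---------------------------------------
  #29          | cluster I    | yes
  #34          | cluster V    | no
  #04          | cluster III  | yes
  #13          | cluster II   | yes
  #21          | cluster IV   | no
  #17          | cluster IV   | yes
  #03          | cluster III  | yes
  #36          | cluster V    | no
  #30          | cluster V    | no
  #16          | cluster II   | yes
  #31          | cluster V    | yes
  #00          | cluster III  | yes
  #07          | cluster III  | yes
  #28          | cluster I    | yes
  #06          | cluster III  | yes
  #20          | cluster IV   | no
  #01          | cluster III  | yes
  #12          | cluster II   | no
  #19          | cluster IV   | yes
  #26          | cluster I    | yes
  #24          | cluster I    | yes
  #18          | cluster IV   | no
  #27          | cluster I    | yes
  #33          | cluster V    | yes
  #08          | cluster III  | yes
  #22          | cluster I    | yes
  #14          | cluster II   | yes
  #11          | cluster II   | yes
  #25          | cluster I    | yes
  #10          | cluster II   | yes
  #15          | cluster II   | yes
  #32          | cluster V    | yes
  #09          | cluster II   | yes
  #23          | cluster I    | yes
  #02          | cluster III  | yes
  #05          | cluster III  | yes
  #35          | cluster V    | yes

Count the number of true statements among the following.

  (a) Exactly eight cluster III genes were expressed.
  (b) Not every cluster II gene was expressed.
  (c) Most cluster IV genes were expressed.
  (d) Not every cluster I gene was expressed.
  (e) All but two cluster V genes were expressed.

(a) cluster III: |A| = 9, |A ∩ B| = 9; needs |A ∩ B| = 8 — false.
(b) cluster II: |A| = 8, |A ∩ B| = 7; needs A ⊄ B (|A ∖ B| ≥ 1) — true.
(c) cluster IV: |A| = 5, |A ∩ B| = 2; needs |A ∩ B| > |A ∖ B| — false.
(d) cluster I: |A| = 8, |A ∩ B| = 8; needs A ⊄ B (|A ∖ B| ≥ 1) — false.
(e) cluster V: |A| = 7, |A ∩ B| = 4; needs |A ∖ B| = 2 — false.

1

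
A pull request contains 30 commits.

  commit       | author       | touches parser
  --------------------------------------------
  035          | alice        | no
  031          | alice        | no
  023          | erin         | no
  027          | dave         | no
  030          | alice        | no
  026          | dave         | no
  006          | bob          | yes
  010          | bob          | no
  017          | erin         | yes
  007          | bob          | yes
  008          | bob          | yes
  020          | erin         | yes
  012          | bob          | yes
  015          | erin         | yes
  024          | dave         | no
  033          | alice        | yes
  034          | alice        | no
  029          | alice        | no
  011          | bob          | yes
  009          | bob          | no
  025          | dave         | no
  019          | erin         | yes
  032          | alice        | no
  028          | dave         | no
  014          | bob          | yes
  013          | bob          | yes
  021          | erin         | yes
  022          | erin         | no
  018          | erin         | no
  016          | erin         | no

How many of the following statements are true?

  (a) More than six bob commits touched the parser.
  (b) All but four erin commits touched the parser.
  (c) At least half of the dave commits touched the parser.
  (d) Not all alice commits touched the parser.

(a) bob: |A| = 9, |A ∩ B| = 7; needs |A ∩ B| > 6 — true.
(b) erin: |A| = 9, |A ∩ B| = 5; needs |A ∖ B| = 4 — true.
(c) dave: |A| = 5, |A ∩ B| = 0; needs |A ∩ B| ≥ |A ∖ B| — false.
(d) alice: |A| = 7, |A ∩ B| = 1; needs A ⊄ B (|A ∖ B| ≥ 1) — true.

3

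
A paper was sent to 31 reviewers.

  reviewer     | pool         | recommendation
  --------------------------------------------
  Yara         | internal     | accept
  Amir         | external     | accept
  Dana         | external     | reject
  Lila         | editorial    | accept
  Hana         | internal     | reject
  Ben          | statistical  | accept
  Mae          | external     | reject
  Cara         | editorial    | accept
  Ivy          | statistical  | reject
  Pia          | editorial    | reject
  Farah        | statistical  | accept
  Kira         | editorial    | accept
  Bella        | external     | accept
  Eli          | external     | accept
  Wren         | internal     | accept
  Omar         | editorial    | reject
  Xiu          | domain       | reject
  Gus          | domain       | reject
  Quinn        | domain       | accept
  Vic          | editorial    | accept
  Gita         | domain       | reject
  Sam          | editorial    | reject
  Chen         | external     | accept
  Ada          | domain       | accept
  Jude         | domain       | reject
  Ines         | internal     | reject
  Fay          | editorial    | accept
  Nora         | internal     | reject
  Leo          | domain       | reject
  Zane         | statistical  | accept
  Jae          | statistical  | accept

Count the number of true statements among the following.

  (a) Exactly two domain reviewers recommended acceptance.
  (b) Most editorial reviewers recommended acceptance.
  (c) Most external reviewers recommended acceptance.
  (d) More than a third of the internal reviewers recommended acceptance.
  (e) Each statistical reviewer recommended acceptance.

(a) domain: |A| = 7, |A ∩ B| = 2; needs |A ∩ B| = 2 — true.
(b) editorial: |A| = 8, |A ∩ B| = 5; needs |A ∩ B| > |A ∖ B| — true.
(c) external: |A| = 6, |A ∩ B| = 4; needs |A ∩ B| > |A ∖ B| — true.
(d) internal: |A| = 5, |A ∩ B| = 2; needs |A ∩ B| / |A| > 1/3 — true.
(e) statistical: |A| = 5, |A ∩ B| = 4; needs A ⊆ B, i.e. every element of A is in B (|A ∖ B| = 0) — false.

4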